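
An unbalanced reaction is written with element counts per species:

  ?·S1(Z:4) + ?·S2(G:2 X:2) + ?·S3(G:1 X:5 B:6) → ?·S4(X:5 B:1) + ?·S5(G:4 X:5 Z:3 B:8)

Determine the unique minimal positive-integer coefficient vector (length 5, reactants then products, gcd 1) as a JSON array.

Coefficients: [3, 5, 6, 4, 4]

G: 3·0+5·2+6·1 = 16 | 4·0+4·4 = 16
X: 3·0+5·2+6·5 = 40 | 4·5+4·5 = 40
Z: 3·4+5·0+6·0 = 12 | 4·0+4·3 = 12
B: 3·0+5·0+6·6 = 36 | 4·1+4·8 = 36
gcd(3,5,6,4,4) = 1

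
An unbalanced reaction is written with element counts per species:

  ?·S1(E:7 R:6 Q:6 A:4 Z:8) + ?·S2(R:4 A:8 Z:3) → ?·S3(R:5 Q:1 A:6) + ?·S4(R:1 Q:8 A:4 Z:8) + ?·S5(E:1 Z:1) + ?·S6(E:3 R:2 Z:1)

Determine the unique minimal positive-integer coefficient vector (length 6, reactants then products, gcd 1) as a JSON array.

Coefficients: [3, 1, 2, 2, 6, 5]

E: 3·7+1·0 = 21 | 2·0+2·0+6·1+5·3 = 21
R: 3·6+1·4 = 22 | 2·5+2·1+6·0+5·2 = 22
Q: 3·6+1·0 = 18 | 2·1+2·8+6·0+5·0 = 18
A: 3·4+1·8 = 20 | 2·6+2·4+6·0+5·0 = 20
Z: 3·8+1·3 = 27 | 2·0+2·8+6·1+5·1 = 27
gcd(3,1,2,2,6,5) = 1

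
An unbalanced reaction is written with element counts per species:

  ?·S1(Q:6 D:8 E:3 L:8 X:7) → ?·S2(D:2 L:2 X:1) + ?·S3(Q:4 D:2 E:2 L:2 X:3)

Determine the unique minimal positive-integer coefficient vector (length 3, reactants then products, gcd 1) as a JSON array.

Q: 2·6 = 12 | 5·0+3·4 = 12
D: 2·8 = 16 | 5·2+3·2 = 16
E: 2·3 = 6 | 5·0+3·2 = 6
L: 2·8 = 16 | 5·2+3·2 = 16
X: 2·7 = 14 | 5·1+3·3 = 14
gcd(2,5,3) = 1

Coefficients: [2, 5, 3]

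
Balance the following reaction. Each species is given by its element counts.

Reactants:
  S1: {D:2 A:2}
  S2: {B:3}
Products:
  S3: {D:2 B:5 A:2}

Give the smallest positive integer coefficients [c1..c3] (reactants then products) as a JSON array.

D: 3·2+5·0 = 6 | 3·2 = 6
B: 3·0+5·3 = 15 | 3·5 = 15
A: 3·2+5·0 = 6 | 3·2 = 6
gcd(3,5,3) = 1

Coefficients: [3, 5, 3]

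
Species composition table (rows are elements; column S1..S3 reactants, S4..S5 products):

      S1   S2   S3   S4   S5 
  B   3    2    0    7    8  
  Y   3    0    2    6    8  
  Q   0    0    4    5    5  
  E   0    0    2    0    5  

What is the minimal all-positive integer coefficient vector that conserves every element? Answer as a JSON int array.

Coefficients: [6, 6, 5, 2, 2]

B: 6·3+6·2+5·0 = 30 | 2·7+2·8 = 30
Y: 6·3+6·0+5·2 = 28 | 2·6+2·8 = 28
Q: 6·0+6·0+5·4 = 20 | 2·5+2·5 = 20
E: 6·0+6·0+5·2 = 10 | 2·0+2·5 = 10
gcd(6,6,5,2,2) = 1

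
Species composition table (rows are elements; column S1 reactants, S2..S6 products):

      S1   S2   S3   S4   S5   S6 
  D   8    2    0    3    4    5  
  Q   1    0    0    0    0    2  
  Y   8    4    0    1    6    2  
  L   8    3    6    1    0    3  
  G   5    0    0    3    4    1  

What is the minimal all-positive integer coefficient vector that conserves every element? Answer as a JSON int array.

Coefficients: [4, 2, 3, 2, 3, 2]

D: 4·8 = 32 | 2·2+3·0+2·3+3·4+2·5 = 32
Q: 4·1 = 4 | 2·0+3·0+2·0+3·0+2·2 = 4
Y: 4·8 = 32 | 2·4+3·0+2·1+3·6+2·2 = 32
L: 4·8 = 32 | 2·3+3·6+2·1+3·0+2·3 = 32
G: 4·5 = 20 | 2·0+3·0+2·3+3·4+2·1 = 20
gcd(4,2,3,2,3,2) = 1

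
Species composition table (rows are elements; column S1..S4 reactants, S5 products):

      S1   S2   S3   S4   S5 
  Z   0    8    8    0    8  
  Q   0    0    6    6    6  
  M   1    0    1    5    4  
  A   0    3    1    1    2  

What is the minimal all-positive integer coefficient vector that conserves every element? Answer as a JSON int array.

Z: 5·0+1·8+2·8+1·0 = 24 | 3·8 = 24
Q: 5·0+1·0+2·6+1·6 = 18 | 3·6 = 18
M: 5·1+1·0+2·1+1·5 = 12 | 3·4 = 12
A: 5·0+1·3+2·1+1·1 = 6 | 3·2 = 6
gcd(5,1,2,1,3) = 1

Coefficients: [5, 1, 2, 1, 3]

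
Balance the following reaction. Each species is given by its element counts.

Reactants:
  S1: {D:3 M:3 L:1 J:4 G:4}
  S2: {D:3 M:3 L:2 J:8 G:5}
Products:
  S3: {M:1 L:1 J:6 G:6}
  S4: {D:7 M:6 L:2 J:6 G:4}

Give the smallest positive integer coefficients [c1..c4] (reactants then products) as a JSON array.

D: 5·3+2·3 = 21 | 3·0+3·7 = 21
M: 5·3+2·3 = 21 | 3·1+3·6 = 21
L: 5·1+2·2 = 9 | 3·1+3·2 = 9
J: 5·4+2·8 = 36 | 3·6+3·6 = 36
G: 5·4+2·5 = 30 | 3·6+3·4 = 30
gcd(5,2,3,3) = 1

Coefficients: [5, 2, 3, 3]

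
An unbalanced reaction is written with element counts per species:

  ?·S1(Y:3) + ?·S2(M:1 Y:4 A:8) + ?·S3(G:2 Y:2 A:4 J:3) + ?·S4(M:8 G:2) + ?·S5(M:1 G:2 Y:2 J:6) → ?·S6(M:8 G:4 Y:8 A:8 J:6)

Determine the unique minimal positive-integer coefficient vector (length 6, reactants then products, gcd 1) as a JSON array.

Coefficients: [4, 4, 2, 4, 4, 5]

M: 4·0+4·1+2·0+4·8+4·1 = 40 | 5·8 = 40
G: 4·0+4·0+2·2+4·2+4·2 = 20 | 5·4 = 20
Y: 4·3+4·4+2·2+4·0+4·2 = 40 | 5·8 = 40
A: 4·0+4·8+2·4+4·0+4·0 = 40 | 5·8 = 40
J: 4·0+4·0+2·3+4·0+4·6 = 30 | 5·6 = 30
gcd(4,4,2,4,4,5) = 1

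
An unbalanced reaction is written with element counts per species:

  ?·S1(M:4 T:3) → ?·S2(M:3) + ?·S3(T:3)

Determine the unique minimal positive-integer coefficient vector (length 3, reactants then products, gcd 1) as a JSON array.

Coefficients: [3, 4, 3]

M: 3·4 = 12 | 4·3+3·0 = 12
T: 3·3 = 9 | 4·0+3·3 = 9
gcd(3,4,3) = 1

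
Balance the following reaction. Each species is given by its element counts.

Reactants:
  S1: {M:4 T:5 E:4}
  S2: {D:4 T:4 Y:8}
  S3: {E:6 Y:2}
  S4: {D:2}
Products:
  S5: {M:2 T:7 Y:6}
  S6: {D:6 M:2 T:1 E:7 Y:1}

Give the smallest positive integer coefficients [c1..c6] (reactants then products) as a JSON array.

Coefficients: [4, 3, 2, 6, 4, 4]

D: 4·0+3·4+2·0+6·2 = 24 | 4·0+4·6 = 24
M: 4·4+3·0+2·0+6·0 = 16 | 4·2+4·2 = 16
T: 4·5+3·4+2·0+6·0 = 32 | 4·7+4·1 = 32
E: 4·4+3·0+2·6+6·0 = 28 | 4·0+4·7 = 28
Y: 4·0+3·8+2·2+6·0 = 28 | 4·6+4·1 = 28
gcd(4,3,2,6,4,4) = 1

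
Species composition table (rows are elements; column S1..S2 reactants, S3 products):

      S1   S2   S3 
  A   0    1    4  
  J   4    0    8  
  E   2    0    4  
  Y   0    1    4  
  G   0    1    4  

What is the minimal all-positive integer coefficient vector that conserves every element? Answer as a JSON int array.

A: 2·0+4·1 = 4 | 1·4 = 4
J: 2·4+4·0 = 8 | 1·8 = 8
E: 2·2+4·0 = 4 | 1·4 = 4
Y: 2·0+4·1 = 4 | 1·4 = 4
G: 2·0+4·1 = 4 | 1·4 = 4
gcd(2,4,1) = 1

Coefficients: [2, 4, 1]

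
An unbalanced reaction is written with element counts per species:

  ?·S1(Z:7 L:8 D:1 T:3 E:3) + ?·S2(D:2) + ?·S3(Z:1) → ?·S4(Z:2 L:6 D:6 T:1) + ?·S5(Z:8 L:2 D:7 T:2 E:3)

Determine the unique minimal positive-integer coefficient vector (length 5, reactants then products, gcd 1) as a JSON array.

Coefficients: [1, 6, 3, 1, 1]

Z: 1·7+6·0+3·1 = 10 | 1·2+1·8 = 10
L: 1·8+6·0+3·0 = 8 | 1·6+1·2 = 8
D: 1·1+6·2+3·0 = 13 | 1·6+1·7 = 13
T: 1·3+6·0+3·0 = 3 | 1·1+1·2 = 3
E: 1·3+6·0+3·0 = 3 | 1·0+1·3 = 3
gcd(1,6,3,1,1) = 1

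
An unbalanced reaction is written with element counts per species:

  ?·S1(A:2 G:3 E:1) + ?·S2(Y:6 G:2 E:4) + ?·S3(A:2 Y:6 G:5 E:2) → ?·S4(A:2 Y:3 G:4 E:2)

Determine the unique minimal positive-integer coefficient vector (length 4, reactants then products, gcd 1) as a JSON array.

A: 4·2+1·0+2·2 = 12 | 6·2 = 12
Y: 4·0+1·6+2·6 = 18 | 6·3 = 18
G: 4·3+1·2+2·5 = 24 | 6·4 = 24
E: 4·1+1·4+2·2 = 12 | 6·2 = 12
gcd(4,1,2,6) = 1

Coefficients: [4, 1, 2, 6]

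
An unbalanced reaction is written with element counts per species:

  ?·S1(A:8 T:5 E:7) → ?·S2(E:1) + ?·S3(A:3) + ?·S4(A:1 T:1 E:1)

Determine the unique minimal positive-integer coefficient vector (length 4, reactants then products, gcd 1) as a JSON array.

A: 1·8 = 8 | 2·0+1·3+5·1 = 8
T: 1·5 = 5 | 2·0+1·0+5·1 = 5
E: 1·7 = 7 | 2·1+1·0+5·1 = 7
gcd(1,2,1,5) = 1

Coefficients: [1, 2, 1, 5]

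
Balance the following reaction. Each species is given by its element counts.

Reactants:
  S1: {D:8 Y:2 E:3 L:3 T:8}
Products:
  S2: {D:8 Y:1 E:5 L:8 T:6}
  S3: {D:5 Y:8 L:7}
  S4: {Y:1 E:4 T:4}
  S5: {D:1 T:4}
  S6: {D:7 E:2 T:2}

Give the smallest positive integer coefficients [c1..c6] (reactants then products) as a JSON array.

D: 5·8 = 40 | 1·8+1·5+1·0+6·1+3·7 = 40
Y: 5·2 = 10 | 1·1+1·8+1·1+6·0+3·0 = 10
E: 5·3 = 15 | 1·5+1·0+1·4+6·0+3·2 = 15
L: 5·3 = 15 | 1·8+1·7+1·0+6·0+3·0 = 15
T: 5·8 = 40 | 1·6+1·0+1·4+6·4+3·2 = 40
gcd(5,1,1,1,6,3) = 1

Coefficients: [5, 1, 1, 1, 6, 3]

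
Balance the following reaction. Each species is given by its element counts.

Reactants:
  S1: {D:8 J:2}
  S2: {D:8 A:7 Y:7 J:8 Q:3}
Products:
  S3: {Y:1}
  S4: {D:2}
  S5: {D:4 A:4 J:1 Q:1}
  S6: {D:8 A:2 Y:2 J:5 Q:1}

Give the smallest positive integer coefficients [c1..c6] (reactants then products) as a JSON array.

D: 5·8+2·8 = 56 | 4·0+6·2+1·4+5·8 = 56
A: 5·0+2·7 = 14 | 4·0+6·0+1·4+5·2 = 14
Y: 5·0+2·7 = 14 | 4·1+6·0+1·0+5·2 = 14
J: 5·2+2·8 = 26 | 4·0+6·0+1·1+5·5 = 26
Q: 5·0+2·3 = 6 | 4·0+6·0+1·1+5·1 = 6
gcd(5,2,4,6,1,5) = 1

Coefficients: [5, 2, 4, 6, 1, 5]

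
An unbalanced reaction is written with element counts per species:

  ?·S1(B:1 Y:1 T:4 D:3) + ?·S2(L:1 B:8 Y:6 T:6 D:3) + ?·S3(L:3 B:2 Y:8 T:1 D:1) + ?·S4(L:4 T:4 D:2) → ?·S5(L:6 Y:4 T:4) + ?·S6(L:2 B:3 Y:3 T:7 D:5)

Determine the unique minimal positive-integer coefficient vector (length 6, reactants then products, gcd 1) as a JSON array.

L: 5·0+1·1+1·3+3·4 = 16 | 1·6+5·2 = 16
B: 5·1+1·8+1·2+3·0 = 15 | 1·0+5·3 = 15
Y: 5·1+1·6+1·8+3·0 = 19 | 1·4+5·3 = 19
T: 5·4+1·6+1·1+3·4 = 39 | 1·4+5·7 = 39
D: 5·3+1·3+1·1+3·2 = 25 | 1·0+5·5 = 25
gcd(5,1,1,3,1,5) = 1

Coefficients: [5, 1, 1, 3, 1, 5]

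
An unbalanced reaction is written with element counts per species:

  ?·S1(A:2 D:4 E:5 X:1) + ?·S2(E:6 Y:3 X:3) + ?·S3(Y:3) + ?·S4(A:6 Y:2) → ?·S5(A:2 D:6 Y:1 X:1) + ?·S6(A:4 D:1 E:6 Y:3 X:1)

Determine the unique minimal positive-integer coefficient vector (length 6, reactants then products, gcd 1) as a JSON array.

A: 6·2+1·0+4·0+3·6 = 30 | 3·2+6·4 = 30
D: 6·4+1·0+4·0+3·0 = 24 | 3·6+6·1 = 24
E: 6·5+1·6+4·0+3·0 = 36 | 3·0+6·6 = 36
Y: 6·0+1·3+4·3+3·2 = 21 | 3·1+6·3 = 21
X: 6·1+1·3+4·0+3·0 = 9 | 3·1+6·1 = 9
gcd(6,1,4,3,3,6) = 1

Coefficients: [6, 1, 4, 3, 3, 6]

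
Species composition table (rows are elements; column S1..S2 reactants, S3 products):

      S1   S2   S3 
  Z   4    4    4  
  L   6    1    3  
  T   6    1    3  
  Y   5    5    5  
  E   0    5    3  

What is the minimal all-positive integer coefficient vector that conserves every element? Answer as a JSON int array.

Z: 2·4+3·4 = 20 | 5·4 = 20
L: 2·6+3·1 = 15 | 5·3 = 15
T: 2·6+3·1 = 15 | 5·3 = 15
Y: 2·5+3·5 = 25 | 5·5 = 25
E: 2·0+3·5 = 15 | 5·3 = 15
gcd(2,3,5) = 1

Coefficients: [2, 3, 5]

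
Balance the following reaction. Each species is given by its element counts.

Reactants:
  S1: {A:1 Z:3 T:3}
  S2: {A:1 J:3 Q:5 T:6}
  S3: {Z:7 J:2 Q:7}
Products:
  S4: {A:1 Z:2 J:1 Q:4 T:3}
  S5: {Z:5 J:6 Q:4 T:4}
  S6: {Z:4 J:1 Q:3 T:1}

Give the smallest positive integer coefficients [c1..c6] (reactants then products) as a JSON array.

A: 3·1+3·1+4·0 = 6 | 6·1+1·0+5·0 = 6
Z: 3·3+3·0+4·7 = 37 | 6·2+1·5+5·4 = 37
J: 3·0+3·3+4·2 = 17 | 6·1+1·6+5·1 = 17
Q: 3·0+3·5+4·7 = 43 | 6·4+1·4+5·3 = 43
T: 3·3+3·6+4·0 = 27 | 6·3+1·4+5·1 = 27
gcd(3,3,4,6,1,5) = 1

Coefficients: [3, 3, 4, 6, 1, 5]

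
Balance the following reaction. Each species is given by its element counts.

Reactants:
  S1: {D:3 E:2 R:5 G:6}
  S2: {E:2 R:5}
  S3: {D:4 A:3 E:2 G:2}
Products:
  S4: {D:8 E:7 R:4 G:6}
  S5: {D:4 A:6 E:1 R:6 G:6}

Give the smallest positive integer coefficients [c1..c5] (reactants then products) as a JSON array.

D: 4·3+2·0+6·4 = 36 | 3·8+3·4 = 36
A: 4·0+2·0+6·3 = 18 | 3·0+3·6 = 18
E: 4·2+2·2+6·2 = 24 | 3·7+3·1 = 24
R: 4·5+2·5+6·0 = 30 | 3·4+3·6 = 30
G: 4·6+2·0+6·2 = 36 | 3·6+3·6 = 36
gcd(4,2,6,3,3) = 1

Coefficients: [4, 2, 6, 3, 3]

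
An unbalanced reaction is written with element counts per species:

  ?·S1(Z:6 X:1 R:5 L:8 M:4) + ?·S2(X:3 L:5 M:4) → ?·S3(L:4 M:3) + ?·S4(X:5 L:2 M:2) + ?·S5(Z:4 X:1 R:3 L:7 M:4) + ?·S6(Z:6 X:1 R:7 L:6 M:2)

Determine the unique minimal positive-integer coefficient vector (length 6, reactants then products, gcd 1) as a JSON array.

Z: 5·6+4·0 = 30 | 2·0+2·0+6·4+1·6 = 30
X: 5·1+4·3 = 17 | 2·0+2·5+6·1+1·1 = 17
R: 5·5+4·0 = 25 | 2·0+2·0+6·3+1·7 = 25
L: 5·8+4·5 = 60 | 2·4+2·2+6·7+1·6 = 60
M: 5·4+4·4 = 36 | 2·3+2·2+6·4+1·2 = 36
gcd(5,4,2,2,6,1) = 1

Coefficients: [5, 4, 2, 2, 6, 1]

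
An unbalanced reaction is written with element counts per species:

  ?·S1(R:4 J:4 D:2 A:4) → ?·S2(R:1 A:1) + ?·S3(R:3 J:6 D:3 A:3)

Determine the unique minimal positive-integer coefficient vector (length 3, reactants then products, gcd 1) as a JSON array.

Coefficients: [3, 6, 2]

R: 3·4 = 12 | 6·1+2·3 = 12
J: 3·4 = 12 | 6·0+2·6 = 12
D: 3·2 = 6 | 6·0+2·3 = 6
A: 3·4 = 12 | 6·1+2·3 = 12
gcd(3,6,2) = 1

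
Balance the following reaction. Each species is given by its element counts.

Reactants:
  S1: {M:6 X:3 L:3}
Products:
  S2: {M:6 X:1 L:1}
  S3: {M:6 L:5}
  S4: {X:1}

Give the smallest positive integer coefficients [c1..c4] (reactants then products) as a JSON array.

Coefficients: [2, 1, 1, 5]

M: 2·6 = 12 | 1·6+1·6+5·0 = 12
X: 2·3 = 6 | 1·1+1·0+5·1 = 6
L: 2·3 = 6 | 1·1+1·5+5·0 = 6
gcd(2,1,1,5) = 1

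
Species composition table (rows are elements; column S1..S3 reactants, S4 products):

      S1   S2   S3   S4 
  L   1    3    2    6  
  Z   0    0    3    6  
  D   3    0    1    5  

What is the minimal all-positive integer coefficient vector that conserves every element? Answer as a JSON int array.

Coefficients: [3, 1, 6, 3]

L: 3·1+1·3+6·2 = 18 | 3·6 = 18
Z: 3·0+1·0+6·3 = 18 | 3·6 = 18
D: 3·3+1·0+6·1 = 15 | 3·5 = 15
gcd(3,1,6,3) = 1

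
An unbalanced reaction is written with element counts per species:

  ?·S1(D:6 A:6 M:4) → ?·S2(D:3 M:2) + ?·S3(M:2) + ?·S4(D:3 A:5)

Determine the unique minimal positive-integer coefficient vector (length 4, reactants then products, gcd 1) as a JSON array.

Coefficients: [5, 4, 6, 6]

D: 5·6 = 30 | 4·3+6·0+6·3 = 30
A: 5·6 = 30 | 4·0+6·0+6·5 = 30
M: 5·4 = 20 | 4·2+6·2+6·0 = 20
gcd(5,4,6,6) = 1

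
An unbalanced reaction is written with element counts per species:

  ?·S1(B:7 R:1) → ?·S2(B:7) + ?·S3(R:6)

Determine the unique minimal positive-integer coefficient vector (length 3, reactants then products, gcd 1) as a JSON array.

Coefficients: [6, 6, 1]

B: 6·7 = 42 | 6·7+1·0 = 42
R: 6·1 = 6 | 6·0+1·6 = 6
gcd(6,6,1) = 1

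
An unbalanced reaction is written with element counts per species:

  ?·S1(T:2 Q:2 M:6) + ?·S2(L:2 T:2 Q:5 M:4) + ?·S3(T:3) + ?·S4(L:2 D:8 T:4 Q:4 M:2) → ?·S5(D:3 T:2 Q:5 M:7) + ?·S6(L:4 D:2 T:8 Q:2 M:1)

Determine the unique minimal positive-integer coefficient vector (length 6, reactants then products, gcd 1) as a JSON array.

Coefficients: [3, 2, 2, 2, 4, 2]

L: 3·0+2·2+2·0+2·2 = 8 | 4·0+2·4 = 8
D: 3·0+2·0+2·0+2·8 = 16 | 4·3+2·2 = 16
T: 3·2+2·2+2·3+2·4 = 24 | 4·2+2·8 = 24
Q: 3·2+2·5+2·0+2·4 = 24 | 4·5+2·2 = 24
M: 3·6+2·4+2·0+2·2 = 30 | 4·7+2·1 = 30
gcd(3,2,2,2,4,2) = 1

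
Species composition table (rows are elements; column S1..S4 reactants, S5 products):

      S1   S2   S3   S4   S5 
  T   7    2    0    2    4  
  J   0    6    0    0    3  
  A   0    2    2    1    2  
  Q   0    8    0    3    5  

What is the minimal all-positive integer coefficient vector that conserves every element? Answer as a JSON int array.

T: 2·7+3·2+2·0+2·2 = 24 | 6·4 = 24
J: 2·0+3·6+2·0+2·0 = 18 | 6·3 = 18
A: 2·0+3·2+2·2+2·1 = 12 | 6·2 = 12
Q: 2·0+3·8+2·0+2·3 = 30 | 6·5 = 30
gcd(2,3,2,2,6) = 1

Coefficients: [2, 3, 2, 2, 6]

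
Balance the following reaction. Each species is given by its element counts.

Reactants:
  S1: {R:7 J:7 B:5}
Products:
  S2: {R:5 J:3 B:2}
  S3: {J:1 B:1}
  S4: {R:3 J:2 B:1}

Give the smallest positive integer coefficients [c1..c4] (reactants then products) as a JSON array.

Coefficients: [2, 1, 5, 3]

R: 2·7 = 14 | 1·5+5·0+3·3 = 14
J: 2·7 = 14 | 1·3+5·1+3·2 = 14
B: 2·5 = 10 | 1·2+5·1+3·1 = 10
gcd(2,1,5,3) = 1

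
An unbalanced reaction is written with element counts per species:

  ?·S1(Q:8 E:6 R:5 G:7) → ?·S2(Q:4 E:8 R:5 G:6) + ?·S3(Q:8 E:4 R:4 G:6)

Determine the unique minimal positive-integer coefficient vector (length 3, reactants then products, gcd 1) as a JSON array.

Coefficients: [6, 2, 5]

Q: 6·8 = 48 | 2·4+5·8 = 48
E: 6·6 = 36 | 2·8+5·4 = 36
R: 6·5 = 30 | 2·5+5·4 = 30
G: 6·7 = 42 | 2·6+5·6 = 42
gcd(6,2,5) = 1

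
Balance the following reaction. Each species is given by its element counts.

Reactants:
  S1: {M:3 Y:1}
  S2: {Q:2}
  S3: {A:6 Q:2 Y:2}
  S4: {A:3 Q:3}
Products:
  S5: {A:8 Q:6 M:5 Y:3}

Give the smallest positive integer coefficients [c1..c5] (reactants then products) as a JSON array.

A: 5·0+1·0+2·6+4·3 = 24 | 3·8 = 24
Q: 5·0+1·2+2·2+4·3 = 18 | 3·6 = 18
M: 5·3+1·0+2·0+4·0 = 15 | 3·5 = 15
Y: 5·1+1·0+2·2+4·0 = 9 | 3·3 = 9
gcd(5,1,2,4,3) = 1

Coefficients: [5, 1, 2, 4, 3]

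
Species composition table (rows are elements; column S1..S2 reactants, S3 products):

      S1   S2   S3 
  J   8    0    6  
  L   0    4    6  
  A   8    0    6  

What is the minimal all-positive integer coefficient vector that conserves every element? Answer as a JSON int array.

Coefficients: [3, 6, 4]

J: 3·8+6·0 = 24 | 4·6 = 24
L: 3·0+6·4 = 24 | 4·6 = 24
A: 3·8+6·0 = 24 | 4·6 = 24
gcd(3,6,4) = 1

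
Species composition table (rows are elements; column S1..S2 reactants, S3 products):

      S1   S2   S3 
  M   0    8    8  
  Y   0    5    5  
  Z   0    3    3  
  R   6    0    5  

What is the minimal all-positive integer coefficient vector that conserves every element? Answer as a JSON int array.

M: 5·0+6·8 = 48 | 6·8 = 48
Y: 5·0+6·5 = 30 | 6·5 = 30
Z: 5·0+6·3 = 18 | 6·3 = 18
R: 5·6+6·0 = 30 | 6·5 = 30
gcd(5,6,6) = 1

Coefficients: [5, 6, 6]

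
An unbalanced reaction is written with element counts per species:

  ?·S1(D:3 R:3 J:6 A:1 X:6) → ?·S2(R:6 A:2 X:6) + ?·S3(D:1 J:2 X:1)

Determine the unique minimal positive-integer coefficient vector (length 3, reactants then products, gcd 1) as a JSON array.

Coefficients: [2, 1, 6]

D: 2·3 = 6 | 1·0+6·1 = 6
R: 2·3 = 6 | 1·6+6·0 = 6
J: 2·6 = 12 | 1·0+6·2 = 12
A: 2·1 = 2 | 1·2+6·0 = 2
X: 2·6 = 12 | 1·6+6·1 = 12
gcd(2,1,6) = 1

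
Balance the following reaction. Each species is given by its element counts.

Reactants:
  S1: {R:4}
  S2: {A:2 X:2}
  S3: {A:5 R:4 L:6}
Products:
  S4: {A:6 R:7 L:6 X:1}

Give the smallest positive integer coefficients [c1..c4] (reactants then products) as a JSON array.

Coefficients: [3, 2, 4, 4]

A: 3·0+2·2+4·5 = 24 | 4·6 = 24
R: 3·4+2·0+4·4 = 28 | 4·7 = 28
L: 3·0+2·0+4·6 = 24 | 4·6 = 24
X: 3·0+2·2+4·0 = 4 | 4·1 = 4
gcd(3,2,4,4) = 1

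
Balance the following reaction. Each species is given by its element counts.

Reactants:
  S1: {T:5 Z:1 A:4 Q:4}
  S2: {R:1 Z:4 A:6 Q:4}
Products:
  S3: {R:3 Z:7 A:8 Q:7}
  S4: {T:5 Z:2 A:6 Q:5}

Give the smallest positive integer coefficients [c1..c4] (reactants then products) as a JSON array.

R: 5·0+3·1 = 3 | 1·3+5·0 = 3
T: 5·5+3·0 = 25 | 1·0+5·5 = 25
Z: 5·1+3·4 = 17 | 1·7+5·2 = 17
A: 5·4+3·6 = 38 | 1·8+5·6 = 38
Q: 5·4+3·4 = 32 | 1·7+5·5 = 32
gcd(5,3,1,5) = 1

Coefficients: [5, 3, 1, 5]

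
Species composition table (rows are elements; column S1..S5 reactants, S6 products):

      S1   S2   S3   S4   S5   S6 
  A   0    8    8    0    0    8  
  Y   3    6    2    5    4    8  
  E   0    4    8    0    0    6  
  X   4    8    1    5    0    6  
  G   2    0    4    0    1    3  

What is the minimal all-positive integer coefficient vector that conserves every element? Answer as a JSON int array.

Coefficients: [1, 3, 3, 1, 4, 6]

A: 1·0+3·8+3·8+1·0+4·0 = 48 | 6·8 = 48
Y: 1·3+3·6+3·2+1·5+4·4 = 48 | 6·8 = 48
E: 1·0+3·4+3·8+1·0+4·0 = 36 | 6·6 = 36
X: 1·4+3·8+3·1+1·5+4·0 = 36 | 6·6 = 36
G: 1·2+3·0+3·4+1·0+4·1 = 18 | 6·3 = 18
gcd(1,3,3,1,4,6) = 1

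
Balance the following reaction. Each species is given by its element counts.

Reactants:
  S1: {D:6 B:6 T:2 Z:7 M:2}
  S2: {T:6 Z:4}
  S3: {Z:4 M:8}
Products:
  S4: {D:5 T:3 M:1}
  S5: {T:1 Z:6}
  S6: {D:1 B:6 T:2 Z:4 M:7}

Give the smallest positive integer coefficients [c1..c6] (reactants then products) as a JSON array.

D: 4·6+3·0+3·0 = 24 | 4·5+6·0+4·1 = 24
B: 4·6+3·0+3·0 = 24 | 4·0+6·0+4·6 = 24
T: 4·2+3·6+3·0 = 26 | 4·3+6·1+4·2 = 26
Z: 4·7+3·4+3·4 = 52 | 4·0+6·6+4·4 = 52
M: 4·2+3·0+3·8 = 32 | 4·1+6·0+4·7 = 32
gcd(4,3,3,4,6,4) = 1

Coefficients: [4, 3, 3, 4, 6, 4]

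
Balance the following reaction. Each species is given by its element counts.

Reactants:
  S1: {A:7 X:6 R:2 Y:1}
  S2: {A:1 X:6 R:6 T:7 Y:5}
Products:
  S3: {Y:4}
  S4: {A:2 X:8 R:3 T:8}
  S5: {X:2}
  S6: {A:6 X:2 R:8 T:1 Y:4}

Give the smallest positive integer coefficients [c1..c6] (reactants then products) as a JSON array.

Coefficients: [3, 5, 4, 4, 5, 3]

A: 3·7+5·1 = 26 | 4·0+4·2+5·0+3·6 = 26
X: 3·6+5·6 = 48 | 4·0+4·8+5·2+3·2 = 48
R: 3·2+5·6 = 36 | 4·0+4·3+5·0+3·8 = 36
T: 3·0+5·7 = 35 | 4·0+4·8+5·0+3·1 = 35
Y: 3·1+5·5 = 28 | 4·4+4·0+5·0+3·4 = 28
gcd(3,5,4,4,5,3) = 1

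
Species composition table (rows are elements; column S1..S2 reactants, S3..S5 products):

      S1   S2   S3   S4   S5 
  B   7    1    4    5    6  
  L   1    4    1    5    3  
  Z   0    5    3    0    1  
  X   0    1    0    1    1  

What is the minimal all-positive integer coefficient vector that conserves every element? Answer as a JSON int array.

Coefficients: [3, 2, 3, 1, 1]

B: 3·7+2·1 = 23 | 3·4+1·5+1·6 = 23
L: 3·1+2·4 = 11 | 3·1+1·5+1·3 = 11
Z: 3·0+2·5 = 10 | 3·3+1·0+1·1 = 10
X: 3·0+2·1 = 2 | 3·0+1·1+1·1 = 2
gcd(3,2,3,1,1) = 1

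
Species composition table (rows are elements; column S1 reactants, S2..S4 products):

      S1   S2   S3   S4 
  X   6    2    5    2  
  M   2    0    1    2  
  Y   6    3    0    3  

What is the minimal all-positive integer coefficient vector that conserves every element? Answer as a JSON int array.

X: 5·6 = 30 | 6·2+2·5+4·2 = 30
M: 5·2 = 10 | 6·0+2·1+4·2 = 10
Y: 5·6 = 30 | 6·3+2·0+4·3 = 30
gcd(5,6,2,4) = 1

Coefficients: [5, 6, 2, 4]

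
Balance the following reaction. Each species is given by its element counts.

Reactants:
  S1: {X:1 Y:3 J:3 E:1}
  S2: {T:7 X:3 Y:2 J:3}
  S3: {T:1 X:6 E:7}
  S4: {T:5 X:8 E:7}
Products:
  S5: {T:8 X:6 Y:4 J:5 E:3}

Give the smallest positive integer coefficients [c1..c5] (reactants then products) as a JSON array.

Coefficients: [4, 6, 1, 1, 6]

T: 4·0+6·7+1·1+1·5 = 48 | 6·8 = 48
X: 4·1+6·3+1·6+1·8 = 36 | 6·6 = 36
Y: 4·3+6·2+1·0+1·0 = 24 | 6·4 = 24
J: 4·3+6·3+1·0+1·0 = 30 | 6·5 = 30
E: 4·1+6·0+1·7+1·7 = 18 | 6·3 = 18
gcd(4,6,1,1,6) = 1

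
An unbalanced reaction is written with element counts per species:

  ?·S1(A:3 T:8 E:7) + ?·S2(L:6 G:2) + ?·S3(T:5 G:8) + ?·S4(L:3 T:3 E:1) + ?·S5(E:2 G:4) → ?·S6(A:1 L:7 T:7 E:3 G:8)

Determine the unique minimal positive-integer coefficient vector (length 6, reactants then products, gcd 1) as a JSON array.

A: 2·3+6·0+4·0+2·0+1·0 = 6 | 6·1 = 6
L: 2·0+6·6+4·0+2·3+1·0 = 42 | 6·7 = 42
T: 2·8+6·0+4·5+2·3+1·0 = 42 | 6·7 = 42
E: 2·7+6·0+4·0+2·1+1·2 = 18 | 6·3 = 18
G: 2·0+6·2+4·8+2·0+1·4 = 48 | 6·8 = 48
gcd(2,6,4,2,1,6) = 1

Coefficients: [2, 6, 4, 2, 1, 6]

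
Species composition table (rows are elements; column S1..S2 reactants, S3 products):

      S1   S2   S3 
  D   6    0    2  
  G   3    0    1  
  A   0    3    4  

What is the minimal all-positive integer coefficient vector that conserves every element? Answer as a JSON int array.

D: 1·6+4·0 = 6 | 3·2 = 6
G: 1·3+4·0 = 3 | 3·1 = 3
A: 1·0+4·3 = 12 | 3·4 = 12
gcd(1,4,3) = 1

Coefficients: [1, 4, 3]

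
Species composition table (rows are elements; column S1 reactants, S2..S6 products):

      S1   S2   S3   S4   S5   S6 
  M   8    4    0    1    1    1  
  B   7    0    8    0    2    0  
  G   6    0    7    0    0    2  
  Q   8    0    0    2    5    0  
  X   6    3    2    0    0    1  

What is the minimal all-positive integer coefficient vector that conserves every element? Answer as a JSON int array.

M: 4·8 = 32 | 5·4+2·0+1·1+6·1+5·1 = 32
B: 4·7 = 28 | 5·0+2·8+1·0+6·2+5·0 = 28
G: 4·6 = 24 | 5·0+2·7+1·0+6·0+5·2 = 24
Q: 4·8 = 32 | 5·0+2·0+1·2+6·5+5·0 = 32
X: 4·6 = 24 | 5·3+2·2+1·0+6·0+5·1 = 24
gcd(4,5,2,1,6,5) = 1

Coefficients: [4, 5, 2, 1, 6, 5]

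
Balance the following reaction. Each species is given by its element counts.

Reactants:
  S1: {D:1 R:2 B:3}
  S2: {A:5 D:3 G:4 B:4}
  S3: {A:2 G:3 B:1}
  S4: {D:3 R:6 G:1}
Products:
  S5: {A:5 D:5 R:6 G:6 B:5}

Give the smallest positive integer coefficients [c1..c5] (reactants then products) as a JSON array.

A: 3·0+4·5+5·2+5·0 = 30 | 6·5 = 30
D: 3·1+4·3+5·0+5·3 = 30 | 6·5 = 30
R: 3·2+4·0+5·0+5·6 = 36 | 6·6 = 36
G: 3·0+4·4+5·3+5·1 = 36 | 6·6 = 36
B: 3·3+4·4+5·1+5·0 = 30 | 6·5 = 30
gcd(3,4,5,5,6) = 1

Coefficients: [3, 4, 5, 5, 6]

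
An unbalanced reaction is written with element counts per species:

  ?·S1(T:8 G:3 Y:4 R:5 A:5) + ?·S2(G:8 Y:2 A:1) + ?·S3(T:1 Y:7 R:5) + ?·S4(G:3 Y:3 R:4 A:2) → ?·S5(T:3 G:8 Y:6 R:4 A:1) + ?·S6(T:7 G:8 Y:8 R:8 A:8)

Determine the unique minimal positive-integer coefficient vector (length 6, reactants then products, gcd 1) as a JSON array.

T: 5·8+6·0+3·1+3·0 = 43 | 5·3+4·7 = 43
G: 5·3+6·8+3·0+3·3 = 72 | 5·8+4·8 = 72
Y: 5·4+6·2+3·7+3·3 = 62 | 5·6+4·8 = 62
R: 5·5+6·0+3·5+3·4 = 52 | 5·4+4·8 = 52
A: 5·5+6·1+3·0+3·2 = 37 | 5·1+4·8 = 37
gcd(5,6,3,3,5,4) = 1

Coefficients: [5, 6, 3, 3, 5, 4]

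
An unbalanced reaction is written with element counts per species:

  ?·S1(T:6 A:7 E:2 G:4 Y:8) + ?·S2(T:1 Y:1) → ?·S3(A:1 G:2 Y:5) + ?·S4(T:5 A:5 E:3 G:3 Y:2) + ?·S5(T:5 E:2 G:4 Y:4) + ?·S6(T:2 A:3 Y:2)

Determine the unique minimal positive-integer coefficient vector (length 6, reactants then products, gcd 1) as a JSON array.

T: 4·6+1·1 = 25 | 3·0+2·5+1·5+5·2 = 25
A: 4·7+1·0 = 28 | 3·1+2·5+1·0+5·3 = 28
E: 4·2+1·0 = 8 | 3·0+2·3+1·2+5·0 = 8
G: 4·4+1·0 = 16 | 3·2+2·3+1·4+5·0 = 16
Y: 4·8+1·1 = 33 | 3·5+2·2+1·4+5·2 = 33
gcd(4,1,3,2,1,5) = 1

Coefficients: [4, 1, 3, 2, 1, 5]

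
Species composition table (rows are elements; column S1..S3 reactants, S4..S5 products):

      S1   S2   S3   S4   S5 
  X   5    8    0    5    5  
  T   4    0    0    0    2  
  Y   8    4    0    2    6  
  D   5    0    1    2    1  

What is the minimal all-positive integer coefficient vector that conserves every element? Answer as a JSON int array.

Coefficients: [2, 5, 6, 6, 4]

X: 2·5+5·8+6·0 = 50 | 6·5+4·5 = 50
T: 2·4+5·0+6·0 = 8 | 6·0+4·2 = 8
Y: 2·8+5·4+6·0 = 36 | 6·2+4·6 = 36
D: 2·5+5·0+6·1 = 16 | 6·2+4·1 = 16
gcd(2,5,6,6,4) = 1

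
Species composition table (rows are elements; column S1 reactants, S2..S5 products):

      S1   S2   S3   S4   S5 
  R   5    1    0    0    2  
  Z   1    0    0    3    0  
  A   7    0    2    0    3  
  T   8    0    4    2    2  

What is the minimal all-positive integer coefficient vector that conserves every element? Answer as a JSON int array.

Coefficients: [3, 5, 3, 1, 5]

R: 3·5 = 15 | 5·1+3·0+1·0+5·2 = 15
Z: 3·1 = 3 | 5·0+3·0+1·3+5·0 = 3
A: 3·7 = 21 | 5·0+3·2+1·0+5·3 = 21
T: 3·8 = 24 | 5·0+3·4+1·2+5·2 = 24
gcd(3,5,3,1,5) = 1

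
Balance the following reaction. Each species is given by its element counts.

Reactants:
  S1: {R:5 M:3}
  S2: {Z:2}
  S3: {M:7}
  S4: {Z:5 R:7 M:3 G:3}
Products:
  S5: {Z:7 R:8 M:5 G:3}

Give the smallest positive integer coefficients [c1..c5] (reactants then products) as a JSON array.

Coefficients: [1, 5, 1, 5, 5]

Z: 1·0+5·2+1·0+5·5 = 35 | 5·7 = 35
R: 1·5+5·0+1·0+5·7 = 40 | 5·8 = 40
M: 1·3+5·0+1·7+5·3 = 25 | 5·5 = 25
G: 1·0+5·0+1·0+5·3 = 15 | 5·3 = 15
gcd(1,5,1,5,5) = 1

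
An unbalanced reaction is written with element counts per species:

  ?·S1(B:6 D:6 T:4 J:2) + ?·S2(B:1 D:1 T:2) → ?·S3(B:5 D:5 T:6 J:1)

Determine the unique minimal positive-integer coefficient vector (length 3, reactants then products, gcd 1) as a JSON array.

Coefficients: [1, 4, 2]

B: 1·6+4·1 = 10 | 2·5 = 10
D: 1·6+4·1 = 10 | 2·5 = 10
T: 1·4+4·2 = 12 | 2·6 = 12
J: 1·2+4·0 = 2 | 2·1 = 2
gcd(1,4,2) = 1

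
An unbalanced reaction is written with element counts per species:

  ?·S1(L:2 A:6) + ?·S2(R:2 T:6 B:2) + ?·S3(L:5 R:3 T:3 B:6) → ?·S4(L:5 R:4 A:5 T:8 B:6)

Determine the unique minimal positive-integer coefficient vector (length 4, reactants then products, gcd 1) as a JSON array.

L: 5·2+6·0+4·5 = 30 | 6·5 = 30
R: 5·0+6·2+4·3 = 24 | 6·4 = 24
A: 5·6+6·0+4·0 = 30 | 6·5 = 30
T: 5·0+6·6+4·3 = 48 | 6·8 = 48
B: 5·0+6·2+4·6 = 36 | 6·6 = 36
gcd(5,6,4,6) = 1

Coefficients: [5, 6, 4, 6]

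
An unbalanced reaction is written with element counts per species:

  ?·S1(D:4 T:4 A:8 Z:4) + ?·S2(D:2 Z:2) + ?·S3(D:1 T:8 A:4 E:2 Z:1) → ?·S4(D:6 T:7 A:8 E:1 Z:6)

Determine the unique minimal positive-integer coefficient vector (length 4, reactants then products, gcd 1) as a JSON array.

Coefficients: [3, 5, 2, 4]

D: 3·4+5·2+2·1 = 24 | 4·6 = 24
T: 3·4+5·0+2·8 = 28 | 4·7 = 28
A: 3·8+5·0+2·4 = 32 | 4·8 = 32
E: 3·0+5·0+2·2 = 4 | 4·1 = 4
Z: 3·4+5·2+2·1 = 24 | 4·6 = 24
gcd(3,5,2,4) = 1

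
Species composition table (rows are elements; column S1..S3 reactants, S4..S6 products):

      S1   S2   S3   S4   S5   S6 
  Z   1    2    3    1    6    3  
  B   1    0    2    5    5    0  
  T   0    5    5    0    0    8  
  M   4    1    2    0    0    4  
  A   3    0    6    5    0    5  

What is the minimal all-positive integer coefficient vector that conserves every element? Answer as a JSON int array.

Z: 2·1+4·2+4·3 = 22 | 1·1+1·6+5·3 = 22
B: 2·1+4·0+4·2 = 10 | 1·5+1·5+5·0 = 10
T: 2·0+4·5+4·5 = 40 | 1·0+1·0+5·8 = 40
M: 2·4+4·1+4·2 = 20 | 1·0+1·0+5·4 = 20
A: 2·3+4·0+4·6 = 30 | 1·5+1·0+5·5 = 30
gcd(2,4,4,1,1,5) = 1

Coefficients: [2, 4, 4, 1, 1, 5]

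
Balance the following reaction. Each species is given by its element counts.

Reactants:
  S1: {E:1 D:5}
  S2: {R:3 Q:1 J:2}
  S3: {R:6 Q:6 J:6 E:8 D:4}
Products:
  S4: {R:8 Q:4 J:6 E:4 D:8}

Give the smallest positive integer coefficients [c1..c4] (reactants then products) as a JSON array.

Coefficients: [4, 6, 1, 3]

R: 4·0+6·3+1·6 = 24 | 3·8 = 24
Q: 4·0+6·1+1·6 = 12 | 3·4 = 12
J: 4·0+6·2+1·6 = 18 | 3·6 = 18
E: 4·1+6·0+1·8 = 12 | 3·4 = 12
D: 4·5+6·0+1·4 = 24 | 3·8 = 24
gcd(4,6,1,3) = 1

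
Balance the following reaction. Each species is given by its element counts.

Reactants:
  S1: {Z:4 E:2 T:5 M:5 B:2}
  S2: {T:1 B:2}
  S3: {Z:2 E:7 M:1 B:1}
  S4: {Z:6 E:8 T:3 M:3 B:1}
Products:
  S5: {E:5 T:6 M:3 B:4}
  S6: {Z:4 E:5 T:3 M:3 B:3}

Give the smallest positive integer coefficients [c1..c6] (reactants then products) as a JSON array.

Z: 3·4+6·0+3·2+1·6 = 24 | 1·0+6·4 = 24
E: 3·2+6·0+3·7+1·8 = 35 | 1·5+6·5 = 35
T: 3·5+6·1+3·0+1·3 = 24 | 1·6+6·3 = 24
M: 3·5+6·0+3·1+1·3 = 21 | 1·3+6·3 = 21
B: 3·2+6·2+3·1+1·1 = 22 | 1·4+6·3 = 22
gcd(3,6,3,1,1,6) = 1

Coefficients: [3, 6, 3, 1, 1, 6]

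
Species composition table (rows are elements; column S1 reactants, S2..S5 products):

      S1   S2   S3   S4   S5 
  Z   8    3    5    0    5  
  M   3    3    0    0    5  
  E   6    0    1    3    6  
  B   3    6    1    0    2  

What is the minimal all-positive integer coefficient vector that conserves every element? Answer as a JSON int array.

Z: 6·8 = 48 | 1·3+6·5+4·0+3·5 = 48
M: 6·3 = 18 | 1·3+6·0+4·0+3·5 = 18
E: 6·6 = 36 | 1·0+6·1+4·3+3·6 = 36
B: 6·3 = 18 | 1·6+6·1+4·0+3·2 = 18
gcd(6,1,6,4,3) = 1

Coefficients: [6, 1, 6, 4, 3]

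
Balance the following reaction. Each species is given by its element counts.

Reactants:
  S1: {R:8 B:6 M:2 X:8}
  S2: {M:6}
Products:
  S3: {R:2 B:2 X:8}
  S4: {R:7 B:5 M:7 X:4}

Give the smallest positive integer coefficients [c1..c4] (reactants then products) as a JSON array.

Coefficients: [6, 5, 3, 6]

R: 6·8+5·0 = 48 | 3·2+6·7 = 48
B: 6·6+5·0 = 36 | 3·2+6·5 = 36
M: 6·2+5·6 = 42 | 3·0+6·7 = 42
X: 6·8+5·0 = 48 | 3·8+6·4 = 48
gcd(6,5,3,6) = 1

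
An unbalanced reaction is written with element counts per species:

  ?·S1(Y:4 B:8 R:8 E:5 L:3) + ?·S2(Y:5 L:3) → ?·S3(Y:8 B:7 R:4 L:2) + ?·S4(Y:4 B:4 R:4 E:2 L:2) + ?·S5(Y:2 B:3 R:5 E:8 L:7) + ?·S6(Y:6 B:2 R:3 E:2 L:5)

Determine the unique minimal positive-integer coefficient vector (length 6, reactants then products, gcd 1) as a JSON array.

Y: 4·4+4·5 = 36 | 1·8+5·4+1·2+1·6 = 36
B: 4·8+4·0 = 32 | 1·7+5·4+1·3+1·2 = 32
R: 4·8+4·0 = 32 | 1·4+5·4+1·5+1·3 = 32
E: 4·5+4·0 = 20 | 1·0+5·2+1·8+1·2 = 20
L: 4·3+4·3 = 24 | 1·2+5·2+1·7+1·5 = 24
gcd(4,4,1,5,1,1) = 1

Coefficients: [4, 4, 1, 5, 1, 1]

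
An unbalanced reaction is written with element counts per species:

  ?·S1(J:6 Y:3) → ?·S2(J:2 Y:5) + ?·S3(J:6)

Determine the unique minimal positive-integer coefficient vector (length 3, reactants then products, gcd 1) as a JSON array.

J: 5·6 = 30 | 3·2+4·6 = 30
Y: 5·3 = 15 | 3·5+4·0 = 15
gcd(5,3,4) = 1

Coefficients: [5, 3, 4]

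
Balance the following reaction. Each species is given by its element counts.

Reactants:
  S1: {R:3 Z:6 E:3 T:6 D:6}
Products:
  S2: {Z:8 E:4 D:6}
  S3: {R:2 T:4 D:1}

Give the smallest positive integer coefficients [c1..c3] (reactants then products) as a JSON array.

R: 4·3 = 12 | 3·0+6·2 = 12
Z: 4·6 = 24 | 3·8+6·0 = 24
E: 4·3 = 12 | 3·4+6·0 = 12
T: 4·6 = 24 | 3·0+6·4 = 24
D: 4·6 = 24 | 3·6+6·1 = 24
gcd(4,3,6) = 1

Coefficients: [4, 3, 6]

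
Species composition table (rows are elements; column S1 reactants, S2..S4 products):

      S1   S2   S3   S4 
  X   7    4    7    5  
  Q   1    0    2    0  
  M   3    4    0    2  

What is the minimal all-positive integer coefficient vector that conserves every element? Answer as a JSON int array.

X: 6·7 = 42 | 4·4+3·7+1·5 = 42
Q: 6·1 = 6 | 4·0+3·2+1·0 = 6
M: 6·3 = 18 | 4·4+3·0+1·2 = 18
gcd(6,4,3,1) = 1

Coefficients: [6, 4, 3, 1]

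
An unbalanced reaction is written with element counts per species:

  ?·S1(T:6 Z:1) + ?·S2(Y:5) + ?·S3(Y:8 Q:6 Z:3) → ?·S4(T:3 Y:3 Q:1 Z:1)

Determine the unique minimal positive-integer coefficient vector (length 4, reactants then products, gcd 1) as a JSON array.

T: 3·6+2·0+1·0 = 18 | 6·3 = 18
Y: 3·0+2·5+1·8 = 18 | 6·3 = 18
Q: 3·0+2·0+1·6 = 6 | 6·1 = 6
Z: 3·1+2·0+1·3 = 6 | 6·1 = 6
gcd(3,2,1,6) = 1

Coefficients: [3, 2, 1, 6]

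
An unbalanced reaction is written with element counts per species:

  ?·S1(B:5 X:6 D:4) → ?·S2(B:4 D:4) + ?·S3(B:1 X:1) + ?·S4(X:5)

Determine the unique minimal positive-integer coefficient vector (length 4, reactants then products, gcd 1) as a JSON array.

Coefficients: [1, 1, 1, 1]

B: 1·5 = 5 | 1·4+1·1+1·0 = 5
X: 1·6 = 6 | 1·0+1·1+1·5 = 6
D: 1·4 = 4 | 1·4+1·0+1·0 = 4
gcd(1,1,1,1) = 1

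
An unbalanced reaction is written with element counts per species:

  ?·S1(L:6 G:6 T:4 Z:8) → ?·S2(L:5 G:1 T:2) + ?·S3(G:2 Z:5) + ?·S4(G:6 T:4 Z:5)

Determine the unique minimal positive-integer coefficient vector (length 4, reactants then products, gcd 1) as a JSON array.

L: 5·6 = 30 | 6·5+6·0+2·0 = 30
G: 5·6 = 30 | 6·1+6·2+2·6 = 30
T: 5·4 = 20 | 6·2+6·0+2·4 = 20
Z: 5·8 = 40 | 6·0+6·5+2·5 = 40
gcd(5,6,6,2) = 1

Coefficients: [5, 6, 6, 2]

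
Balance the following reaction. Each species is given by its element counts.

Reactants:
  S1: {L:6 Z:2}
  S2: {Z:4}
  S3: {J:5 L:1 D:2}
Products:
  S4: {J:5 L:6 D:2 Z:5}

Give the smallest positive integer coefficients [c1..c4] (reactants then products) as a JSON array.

Coefficients: [5, 5, 6, 6]

J: 5·0+5·0+6·5 = 30 | 6·5 = 30
L: 5·6+5·0+6·1 = 36 | 6·6 = 36
D: 5·0+5·0+6·2 = 12 | 6·2 = 12
Z: 5·2+5·4+6·0 = 30 | 6·5 = 30
gcd(5,5,6,6) = 1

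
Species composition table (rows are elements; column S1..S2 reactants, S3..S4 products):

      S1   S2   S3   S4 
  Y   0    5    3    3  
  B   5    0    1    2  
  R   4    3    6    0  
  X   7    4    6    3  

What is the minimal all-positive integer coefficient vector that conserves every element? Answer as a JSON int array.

Coefficients: [3, 6, 5, 5]

Y: 3·0+6·5 = 30 | 5·3+5·3 = 30
B: 3·5+6·0 = 15 | 5·1+5·2 = 15
R: 3·4+6·3 = 30 | 5·6+5·0 = 30
X: 3·7+6·4 = 45 | 5·6+5·3 = 45
gcd(3,6,5,5) = 1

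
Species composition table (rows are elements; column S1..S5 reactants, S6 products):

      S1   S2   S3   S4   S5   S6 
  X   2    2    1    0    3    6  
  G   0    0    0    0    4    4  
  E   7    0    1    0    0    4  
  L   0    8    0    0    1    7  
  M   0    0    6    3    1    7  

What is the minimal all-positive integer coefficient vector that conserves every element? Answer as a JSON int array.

X: 2·2+3·2+2·1+4·0+4·3 = 24 | 4·6 = 24
G: 2·0+3·0+2·0+4·0+4·4 = 16 | 4·4 = 16
E: 2·7+3·0+2·1+4·0+4·0 = 16 | 4·4 = 16
L: 2·0+3·8+2·0+4·0+4·1 = 28 | 4·7 = 28
M: 2·0+3·0+2·6+4·3+4·1 = 28 | 4·7 = 28
gcd(2,3,2,4,4,4) = 1

Coefficients: [2, 3, 2, 4, 4, 4]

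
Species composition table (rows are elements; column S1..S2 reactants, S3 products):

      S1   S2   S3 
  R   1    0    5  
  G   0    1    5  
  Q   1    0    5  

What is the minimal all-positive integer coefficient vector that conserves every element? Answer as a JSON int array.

Coefficients: [5, 5, 1]

R: 5·1+5·0 = 5 | 1·5 = 5
G: 5·0+5·1 = 5 | 1·5 = 5
Q: 5·1+5·0 = 5 | 1·5 = 5
gcd(5,5,1) = 1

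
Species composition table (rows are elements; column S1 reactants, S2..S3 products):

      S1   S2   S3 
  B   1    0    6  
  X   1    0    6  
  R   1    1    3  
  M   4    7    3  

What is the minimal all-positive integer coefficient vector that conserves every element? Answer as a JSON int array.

Coefficients: [6, 3, 1]

B: 6·1 = 6 | 3·0+1·6 = 6
X: 6·1 = 6 | 3·0+1·6 = 6
R: 6·1 = 6 | 3·1+1·3 = 6
M: 6·4 = 24 | 3·7+1·3 = 24
gcd(6,3,1) = 1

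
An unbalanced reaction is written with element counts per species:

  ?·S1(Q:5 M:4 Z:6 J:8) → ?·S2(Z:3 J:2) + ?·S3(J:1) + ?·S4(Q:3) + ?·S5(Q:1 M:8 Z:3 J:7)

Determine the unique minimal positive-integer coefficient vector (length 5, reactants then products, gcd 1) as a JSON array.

Coefficients: [2, 3, 3, 3, 1]

Q: 2·5 = 10 | 3·0+3·0+3·3+1·1 = 10
M: 2·4 = 8 | 3·0+3·0+3·0+1·8 = 8
Z: 2·6 = 12 | 3·3+3·0+3·0+1·3 = 12
J: 2·8 = 16 | 3·2+3·1+3·0+1·7 = 16
gcd(2,3,3,3,1) = 1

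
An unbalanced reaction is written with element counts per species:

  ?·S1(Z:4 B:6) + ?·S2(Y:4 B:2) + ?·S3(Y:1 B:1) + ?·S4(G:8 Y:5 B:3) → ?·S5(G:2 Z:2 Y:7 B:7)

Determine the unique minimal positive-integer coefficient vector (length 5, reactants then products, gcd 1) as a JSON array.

Coefficients: [2, 5, 3, 1, 4]

G: 2·0+5·0+3·0+1·8 = 8 | 4·2 = 8
Z: 2·4+5·0+3·0+1·0 = 8 | 4·2 = 8
Y: 2·0+5·4+3·1+1·5 = 28 | 4·7 = 28
B: 2·6+5·2+3·1+1·3 = 28 | 4·7 = 28
gcd(2,5,3,1,4) = 1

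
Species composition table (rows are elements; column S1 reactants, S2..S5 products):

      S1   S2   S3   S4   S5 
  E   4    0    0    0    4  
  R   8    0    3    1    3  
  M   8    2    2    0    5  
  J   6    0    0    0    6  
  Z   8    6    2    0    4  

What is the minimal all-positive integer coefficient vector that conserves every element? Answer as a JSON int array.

E: 4·4 = 16 | 1·0+5·0+5·0+4·4 = 16
R: 4·8 = 32 | 1·0+5·3+5·1+4·3 = 32
M: 4·8 = 32 | 1·2+5·2+5·0+4·5 = 32
J: 4·6 = 24 | 1·0+5·0+5·0+4·6 = 24
Z: 4·8 = 32 | 1·6+5·2+5·0+4·4 = 32
gcd(4,1,5,5,4) = 1

Coefficients: [4, 1, 5, 5, 4]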